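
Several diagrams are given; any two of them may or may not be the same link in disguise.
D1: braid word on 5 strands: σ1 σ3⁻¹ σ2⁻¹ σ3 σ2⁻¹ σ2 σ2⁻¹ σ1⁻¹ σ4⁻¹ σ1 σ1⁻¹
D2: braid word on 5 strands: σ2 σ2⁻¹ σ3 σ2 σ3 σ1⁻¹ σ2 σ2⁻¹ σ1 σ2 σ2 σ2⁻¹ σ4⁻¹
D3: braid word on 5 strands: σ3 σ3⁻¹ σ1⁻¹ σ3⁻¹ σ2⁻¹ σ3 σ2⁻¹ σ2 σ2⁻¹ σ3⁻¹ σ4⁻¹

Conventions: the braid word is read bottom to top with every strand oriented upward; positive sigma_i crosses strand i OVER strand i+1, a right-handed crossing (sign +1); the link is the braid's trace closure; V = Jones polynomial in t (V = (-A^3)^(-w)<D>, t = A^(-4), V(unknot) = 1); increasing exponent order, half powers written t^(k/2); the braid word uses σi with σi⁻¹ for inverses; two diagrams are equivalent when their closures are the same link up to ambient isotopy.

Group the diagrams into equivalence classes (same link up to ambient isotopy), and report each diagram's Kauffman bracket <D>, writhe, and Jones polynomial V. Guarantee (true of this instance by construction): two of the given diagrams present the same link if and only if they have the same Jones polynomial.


grouping into links: {D1} | {D2} | {D3}
V(D1) = -t^(-1/2) - t^(1/2)  (w -3, c 11, <D> = A^-11 + A^-7)
V(D2) = -t^(1/2) - t^(3/2) - t^(5/2) + t^(9/2)  [13 crossings, <D> = -A^-9 + A^-1 + A^3 + A^7, w = +3]
D3 (bracket A^-13 - A^-9 + A^-5 + A^3; 11 crossings at w = -5): V = -t^(-9/2) - t^(-5/2) + t^(-3/2) - t^(-1/2)
why: V(t) takes 3 values over 3 diagrams, fixing the grouping


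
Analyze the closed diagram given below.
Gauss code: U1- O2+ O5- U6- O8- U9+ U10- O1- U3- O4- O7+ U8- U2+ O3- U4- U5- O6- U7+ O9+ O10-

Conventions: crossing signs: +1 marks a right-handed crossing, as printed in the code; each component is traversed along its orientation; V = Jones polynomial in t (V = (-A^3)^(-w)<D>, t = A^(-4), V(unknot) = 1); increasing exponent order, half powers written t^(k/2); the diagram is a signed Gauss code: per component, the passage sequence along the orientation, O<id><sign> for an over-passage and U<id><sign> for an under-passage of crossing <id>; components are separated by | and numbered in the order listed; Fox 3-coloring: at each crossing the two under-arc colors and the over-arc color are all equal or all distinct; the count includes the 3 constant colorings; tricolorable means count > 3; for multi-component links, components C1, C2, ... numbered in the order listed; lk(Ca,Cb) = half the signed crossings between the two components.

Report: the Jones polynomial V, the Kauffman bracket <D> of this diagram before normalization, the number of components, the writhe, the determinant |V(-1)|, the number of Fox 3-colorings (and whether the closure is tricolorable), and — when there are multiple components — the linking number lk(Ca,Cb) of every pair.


Jones polynomial: V(t) = t^-7 - 2t^-6 + 2t^-5 - 3t^-4 + 3t^-3 - 2t^-2 + 2t^-1
<D> = 2A^-8 - 2A^-4 + 3 - 3A^4 + 2A^8 - 2A^12 + A^16; writhe -4
components 1, writhe -4 (10 crossings)
3-colorings: 9 of 3^10, det 15 — tricolorable
note: the span of V is 6, forcing >= 6 crossings in any diagram


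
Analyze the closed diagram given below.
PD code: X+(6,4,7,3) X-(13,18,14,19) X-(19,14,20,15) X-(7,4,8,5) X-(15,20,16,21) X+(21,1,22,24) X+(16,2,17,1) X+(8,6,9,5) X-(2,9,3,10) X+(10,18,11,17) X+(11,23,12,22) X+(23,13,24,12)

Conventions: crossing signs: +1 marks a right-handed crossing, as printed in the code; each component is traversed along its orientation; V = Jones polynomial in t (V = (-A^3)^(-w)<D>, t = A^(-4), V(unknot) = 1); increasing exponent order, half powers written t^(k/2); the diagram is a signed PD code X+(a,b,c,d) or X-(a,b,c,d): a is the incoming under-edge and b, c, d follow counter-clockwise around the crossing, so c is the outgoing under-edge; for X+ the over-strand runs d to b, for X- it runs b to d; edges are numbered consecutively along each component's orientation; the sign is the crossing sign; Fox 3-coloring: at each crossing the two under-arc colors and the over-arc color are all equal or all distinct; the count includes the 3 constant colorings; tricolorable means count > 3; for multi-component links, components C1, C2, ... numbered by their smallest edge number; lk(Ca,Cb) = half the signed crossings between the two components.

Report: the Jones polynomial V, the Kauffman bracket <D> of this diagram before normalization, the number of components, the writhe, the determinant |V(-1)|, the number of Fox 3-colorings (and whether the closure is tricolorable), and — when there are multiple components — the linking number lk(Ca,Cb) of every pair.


Jones polynomial: V(t) = -t^-1 + 2 - t + 2t^2 - t^3 + t^4 - t^5
<D> = -A^-14 + A^-10 - A^-6 + 2A^-2 - A^2 + 2A^6 - A^10; writhe +2
components 1, writhe +2 (12 crossings)
3-colorings: 9 of 3^12, det 9 — tricolorable
note: |V(-1)| = 9: so tricolorable, since 3 divides 9


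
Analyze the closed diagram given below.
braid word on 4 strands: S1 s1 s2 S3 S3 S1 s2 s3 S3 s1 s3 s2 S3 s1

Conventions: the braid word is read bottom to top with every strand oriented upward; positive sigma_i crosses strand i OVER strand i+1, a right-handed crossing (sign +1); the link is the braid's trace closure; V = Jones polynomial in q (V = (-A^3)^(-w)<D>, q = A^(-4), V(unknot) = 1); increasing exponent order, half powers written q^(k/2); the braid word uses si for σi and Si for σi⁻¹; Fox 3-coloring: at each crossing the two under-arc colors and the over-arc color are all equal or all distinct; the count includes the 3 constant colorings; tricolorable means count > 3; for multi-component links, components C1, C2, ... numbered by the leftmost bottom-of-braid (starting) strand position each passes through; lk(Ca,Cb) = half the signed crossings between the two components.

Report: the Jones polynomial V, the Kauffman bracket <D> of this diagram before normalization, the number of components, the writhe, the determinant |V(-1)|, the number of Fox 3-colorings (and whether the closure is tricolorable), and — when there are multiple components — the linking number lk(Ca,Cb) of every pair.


V = -q^(1/2) - q^(5/2)
<D> = -A^-4 - A^4 (w = +2)
2 components over 14 crossings, w = +2
lk(C1,C2): +1
3 Fox colorings among 3^14, |V(-1)| = 2: not tricolorable
why: span 2 respects span(V) <= c + mu - 1 = 15 for this 2-component diagram


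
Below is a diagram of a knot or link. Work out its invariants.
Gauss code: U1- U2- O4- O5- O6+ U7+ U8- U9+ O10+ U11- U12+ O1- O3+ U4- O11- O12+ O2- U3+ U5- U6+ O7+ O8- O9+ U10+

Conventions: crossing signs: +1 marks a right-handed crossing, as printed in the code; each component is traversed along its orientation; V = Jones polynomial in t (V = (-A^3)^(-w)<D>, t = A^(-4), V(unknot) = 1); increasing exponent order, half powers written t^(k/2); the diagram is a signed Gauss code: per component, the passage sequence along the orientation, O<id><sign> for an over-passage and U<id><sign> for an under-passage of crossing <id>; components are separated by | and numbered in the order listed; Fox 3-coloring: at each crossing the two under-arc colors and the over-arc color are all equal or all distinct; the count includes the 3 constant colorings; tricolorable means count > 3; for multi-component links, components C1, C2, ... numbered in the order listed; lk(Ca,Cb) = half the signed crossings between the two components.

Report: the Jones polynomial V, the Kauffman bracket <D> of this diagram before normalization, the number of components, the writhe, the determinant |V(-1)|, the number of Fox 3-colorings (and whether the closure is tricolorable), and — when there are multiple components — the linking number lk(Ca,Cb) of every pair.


Jones polynomial: V(t) = t^-2 - t^-1 + 1 - t + t^2
<D> = A^-8 - A^-4 + 1 - A^4 + A^8; writhe 0
components 1, writhe 0 (12 crossings)
3-colorings: 3 of 3^12, det 5 — not tricolorable
note: w = 0 (over 12 crossings) is diagram-only; (-A^3)^(0) removes it from V


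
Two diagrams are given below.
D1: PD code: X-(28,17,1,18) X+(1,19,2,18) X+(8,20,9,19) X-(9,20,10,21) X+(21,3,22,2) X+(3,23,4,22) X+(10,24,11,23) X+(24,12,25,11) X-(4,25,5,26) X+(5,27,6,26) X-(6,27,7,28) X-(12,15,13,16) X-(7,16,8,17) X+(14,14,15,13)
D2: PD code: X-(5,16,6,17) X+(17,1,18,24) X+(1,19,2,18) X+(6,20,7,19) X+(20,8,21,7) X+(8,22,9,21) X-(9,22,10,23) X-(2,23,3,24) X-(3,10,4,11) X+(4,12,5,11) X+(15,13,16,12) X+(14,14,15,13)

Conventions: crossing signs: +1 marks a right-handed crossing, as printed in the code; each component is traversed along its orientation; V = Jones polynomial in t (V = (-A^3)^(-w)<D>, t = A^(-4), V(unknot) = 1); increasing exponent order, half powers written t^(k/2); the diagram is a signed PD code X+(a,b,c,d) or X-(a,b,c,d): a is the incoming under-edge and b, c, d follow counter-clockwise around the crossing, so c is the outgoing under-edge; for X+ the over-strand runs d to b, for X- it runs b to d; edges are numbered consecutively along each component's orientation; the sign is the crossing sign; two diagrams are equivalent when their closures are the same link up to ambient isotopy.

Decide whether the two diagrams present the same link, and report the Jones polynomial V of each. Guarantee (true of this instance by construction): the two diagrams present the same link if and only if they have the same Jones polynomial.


same link: yes
V(D1) = t + t^3 - t^4  [14 crossings, <D> = -A^-10 + A^-6 + A^2, w = +2]
D2 (bracket -A^-4 + 1 + A^8; 12 crossings at w = +4): V = t + t^3 - t^4
note: one V(t) for all 2 diagrams — one class (guaranteed)


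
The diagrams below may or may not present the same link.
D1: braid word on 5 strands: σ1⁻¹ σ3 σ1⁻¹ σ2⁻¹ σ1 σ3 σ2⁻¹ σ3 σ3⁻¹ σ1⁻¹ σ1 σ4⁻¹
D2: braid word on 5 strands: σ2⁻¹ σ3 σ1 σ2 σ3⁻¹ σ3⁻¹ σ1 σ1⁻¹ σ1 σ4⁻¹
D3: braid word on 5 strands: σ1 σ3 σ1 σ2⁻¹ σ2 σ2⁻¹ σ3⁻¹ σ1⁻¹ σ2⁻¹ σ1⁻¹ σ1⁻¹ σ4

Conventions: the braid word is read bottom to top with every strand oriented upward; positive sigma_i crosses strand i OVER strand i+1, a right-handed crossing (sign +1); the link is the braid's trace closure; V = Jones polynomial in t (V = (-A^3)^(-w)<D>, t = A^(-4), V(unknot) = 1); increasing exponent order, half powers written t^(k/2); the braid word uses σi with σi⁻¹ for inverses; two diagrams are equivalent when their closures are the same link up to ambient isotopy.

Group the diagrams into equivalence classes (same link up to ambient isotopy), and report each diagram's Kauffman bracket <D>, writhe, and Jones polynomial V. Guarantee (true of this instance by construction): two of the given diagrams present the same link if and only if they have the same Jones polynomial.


classes: {D1} | {D2} | {D3}
V(D1) = t^-4 - t^-3 + t^-2 - 2t^-1 + 2 - t + t^2  [12 crossings, <D> = A^-14 - A^-10 + 2A^-6 - 2A^-2 + A^2 - A^6 + A^10, w = -2]
V(D2) = t^-2 - t^-1 + 1 - t + t^2  [10 crossings, <D> = A^-8 - A^-4 + 1 - A^4 + A^8, w = 0]
V(D3) = 1  (w -2, c 12, <D> = A^-6)
insight: comparing 3 Jones polynomials yields 3 groups


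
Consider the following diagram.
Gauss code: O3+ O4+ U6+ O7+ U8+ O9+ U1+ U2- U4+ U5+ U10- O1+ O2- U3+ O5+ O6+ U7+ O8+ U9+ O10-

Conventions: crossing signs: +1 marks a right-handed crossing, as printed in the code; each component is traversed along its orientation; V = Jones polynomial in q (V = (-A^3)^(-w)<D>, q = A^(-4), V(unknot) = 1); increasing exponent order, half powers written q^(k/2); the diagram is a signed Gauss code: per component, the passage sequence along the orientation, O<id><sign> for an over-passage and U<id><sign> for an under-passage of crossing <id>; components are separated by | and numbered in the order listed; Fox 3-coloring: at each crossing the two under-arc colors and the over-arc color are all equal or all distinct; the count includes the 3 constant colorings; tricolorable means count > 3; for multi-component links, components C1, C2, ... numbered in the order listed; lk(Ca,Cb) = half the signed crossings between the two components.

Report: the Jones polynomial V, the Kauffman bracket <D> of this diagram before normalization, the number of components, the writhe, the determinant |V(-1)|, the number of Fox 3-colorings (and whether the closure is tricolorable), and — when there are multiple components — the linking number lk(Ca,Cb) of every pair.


V = q^2 + q^4 - q^5 + q^6 - q^7
<D> = -A^-10 + A^-6 - A^-2 + A^2 + A^10 (w = +6)
1 component over 10 crossings, w = +6
3 Fox colorings among 3^10, |V(-1)| = 5: not tricolorable
why: w = +6 (over 10 crossings) is diagram-only; (-A^3)^(-6) removes it from V


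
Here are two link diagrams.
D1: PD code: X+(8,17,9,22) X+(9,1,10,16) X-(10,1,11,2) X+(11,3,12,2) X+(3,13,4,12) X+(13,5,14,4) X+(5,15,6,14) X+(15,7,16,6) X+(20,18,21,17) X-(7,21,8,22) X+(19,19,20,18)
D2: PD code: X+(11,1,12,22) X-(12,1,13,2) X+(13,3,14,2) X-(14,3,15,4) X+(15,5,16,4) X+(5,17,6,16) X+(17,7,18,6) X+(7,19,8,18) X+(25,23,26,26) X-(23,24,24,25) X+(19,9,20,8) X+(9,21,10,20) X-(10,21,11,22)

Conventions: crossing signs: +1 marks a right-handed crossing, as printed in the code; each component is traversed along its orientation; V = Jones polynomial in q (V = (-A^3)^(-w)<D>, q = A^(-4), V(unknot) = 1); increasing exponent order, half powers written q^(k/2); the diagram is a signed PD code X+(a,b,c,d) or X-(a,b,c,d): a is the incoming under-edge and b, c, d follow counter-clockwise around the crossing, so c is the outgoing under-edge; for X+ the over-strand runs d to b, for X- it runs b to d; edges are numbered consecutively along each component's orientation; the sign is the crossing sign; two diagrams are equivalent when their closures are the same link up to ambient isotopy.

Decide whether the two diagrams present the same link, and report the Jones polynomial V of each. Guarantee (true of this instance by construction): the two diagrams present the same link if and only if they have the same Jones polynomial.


equivalent: yes
D1 (bracket -A^-9 + A^7 + A^11 + A^15; 11 crossings at w = +7): V = -q^(3/2) - q^(5/2) - q^(7/2) + q^(15/2)
D2 (bracket -A^-15 + A + A^5 + A^9; 13 crossings at w = +5): V = -q^(3/2) - q^(5/2) - q^(7/2) + q^(15/2)
key observation: from 11 to 13 crossings by R-moves: one link, two diagrams


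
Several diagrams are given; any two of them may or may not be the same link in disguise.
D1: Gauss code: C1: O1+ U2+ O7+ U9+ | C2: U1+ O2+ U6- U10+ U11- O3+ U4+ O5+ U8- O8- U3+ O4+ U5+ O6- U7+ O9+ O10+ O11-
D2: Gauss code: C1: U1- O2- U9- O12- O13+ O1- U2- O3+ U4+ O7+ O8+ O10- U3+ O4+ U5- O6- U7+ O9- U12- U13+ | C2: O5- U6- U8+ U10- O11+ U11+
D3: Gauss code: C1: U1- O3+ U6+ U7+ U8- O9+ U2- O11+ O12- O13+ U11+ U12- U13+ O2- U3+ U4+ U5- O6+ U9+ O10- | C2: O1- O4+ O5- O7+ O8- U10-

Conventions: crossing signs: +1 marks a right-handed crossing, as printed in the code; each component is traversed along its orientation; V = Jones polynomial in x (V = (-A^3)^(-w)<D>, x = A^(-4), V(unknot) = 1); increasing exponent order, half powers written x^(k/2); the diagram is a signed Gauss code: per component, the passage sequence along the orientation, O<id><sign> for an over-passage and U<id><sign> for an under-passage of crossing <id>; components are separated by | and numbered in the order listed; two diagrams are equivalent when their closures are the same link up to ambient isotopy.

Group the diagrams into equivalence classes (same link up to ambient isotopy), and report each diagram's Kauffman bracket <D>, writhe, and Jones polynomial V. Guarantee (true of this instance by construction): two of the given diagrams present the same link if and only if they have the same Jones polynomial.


grouping into links: {D1} | {D2} | {D3}
V(D1) = -x^(5/2) - 2x^(9/2) + 2x^(11/2) - 2x^(13/2) + 2x^(15/2) - 2x^(17/2) + x^(19/2)  (w +5, c 11, <D> = -A^-23 + 2A^-19 - 2A^-15 + 2A^-11 - 2A^-7 + 2A^-3 + A^5)
V(D2) = x^(-11/2) - x^(-9/2) + 2x^(-7/2) - 4x^(-5/2) + 2x^(-3/2) - 4x^(-1/2) + 2x^(1/2) - x^(3/2) + x^(5/2)  [13 crossings, <D> = -A^-13 + A^-9 - 2A^-5 + 4A^-1 - 2A^3 + 4A^7 - 2A^11 + A^15 - A^19, w = -1]
D3 (bracket -A^-11 + A^-7 - A^-3 + 2A + A^9; 13 crossings at w = +1): V = -x^(-3/2) - 2x^(1/2) + x^(3/2) - x^(5/2) + x^(7/2)
why: V(x) takes 3 values over 3 diagrams, fixing the grouping


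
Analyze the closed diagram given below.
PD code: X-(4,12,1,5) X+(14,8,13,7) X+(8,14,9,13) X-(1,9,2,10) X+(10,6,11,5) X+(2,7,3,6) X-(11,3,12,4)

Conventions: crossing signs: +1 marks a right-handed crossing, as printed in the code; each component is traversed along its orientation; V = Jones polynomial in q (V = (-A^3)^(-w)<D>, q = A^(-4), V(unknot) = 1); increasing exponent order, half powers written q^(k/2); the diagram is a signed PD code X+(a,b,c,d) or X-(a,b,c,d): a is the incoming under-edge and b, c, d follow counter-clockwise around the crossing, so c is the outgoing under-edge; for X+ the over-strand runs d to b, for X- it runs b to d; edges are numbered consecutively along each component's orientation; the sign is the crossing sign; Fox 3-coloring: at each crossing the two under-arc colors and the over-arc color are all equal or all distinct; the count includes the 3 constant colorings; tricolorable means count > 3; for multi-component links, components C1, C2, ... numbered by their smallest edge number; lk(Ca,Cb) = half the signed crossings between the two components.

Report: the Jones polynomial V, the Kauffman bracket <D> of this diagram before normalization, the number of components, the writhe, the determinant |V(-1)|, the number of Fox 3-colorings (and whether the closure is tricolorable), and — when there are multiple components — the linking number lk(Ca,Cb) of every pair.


Jones polynomial: V(q) = q^-2 + 2 + q^2
<D> = -A^-5 - 2A^3 - A^11; writhe +1
components 3, writhe +1 (7 crossings)
linking number lk(C1,C2) = -1
lk(C1,C3): 0
lk(C2,C3) = +1
3-colorings: 3 of 3^7, det 4 — not tricolorable
note: the 3 component pairs carry total linking 0


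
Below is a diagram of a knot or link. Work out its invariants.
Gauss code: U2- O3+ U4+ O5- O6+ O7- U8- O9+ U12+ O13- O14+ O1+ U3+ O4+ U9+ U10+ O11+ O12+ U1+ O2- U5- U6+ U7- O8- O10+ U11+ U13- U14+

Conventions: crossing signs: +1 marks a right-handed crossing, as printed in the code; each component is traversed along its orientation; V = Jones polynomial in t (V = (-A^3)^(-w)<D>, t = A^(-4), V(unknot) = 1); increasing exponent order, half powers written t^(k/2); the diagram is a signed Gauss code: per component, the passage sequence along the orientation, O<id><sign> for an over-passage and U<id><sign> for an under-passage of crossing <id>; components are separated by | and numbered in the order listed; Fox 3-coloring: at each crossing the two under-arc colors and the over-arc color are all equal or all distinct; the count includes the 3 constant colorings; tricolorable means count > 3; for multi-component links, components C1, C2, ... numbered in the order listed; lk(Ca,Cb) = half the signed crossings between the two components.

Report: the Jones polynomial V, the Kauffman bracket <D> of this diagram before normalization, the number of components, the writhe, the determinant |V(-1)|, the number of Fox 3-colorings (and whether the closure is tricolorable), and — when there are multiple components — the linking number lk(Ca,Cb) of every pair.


Jones polynomial: V(t) = -1 + 3t - 3t^2 + 5t^3 - 5t^4 + 4t^5 - 3t^6 + 2t^7 - t^8
<D> = -A^-20 + 2A^-16 - 3A^-12 + 4A^-8 - 5A^-4 + 5 - 3A^4 + 3A^8 - A^12; writhe +4
components 1, writhe +4 (14 crossings)
3-colorings: 9 of 3^14, det 27 — tricolorable
note: the span of V is 8, forcing >= 8 crossings in any diagram


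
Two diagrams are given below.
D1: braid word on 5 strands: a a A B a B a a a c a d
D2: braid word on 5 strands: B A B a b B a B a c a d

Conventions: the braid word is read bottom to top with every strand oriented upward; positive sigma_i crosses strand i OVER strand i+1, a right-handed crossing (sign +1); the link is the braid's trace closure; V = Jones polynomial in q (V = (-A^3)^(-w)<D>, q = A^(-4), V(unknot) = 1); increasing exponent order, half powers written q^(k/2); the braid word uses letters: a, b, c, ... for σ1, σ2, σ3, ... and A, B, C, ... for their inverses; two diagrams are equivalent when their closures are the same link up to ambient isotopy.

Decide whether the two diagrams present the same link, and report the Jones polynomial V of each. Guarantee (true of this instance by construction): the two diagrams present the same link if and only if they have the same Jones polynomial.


equivalent: no
V(D1) = 1 - q + 2q^2 - 2q^3 + 3q^4 - 3q^5 + 2q^6 - 2q^7 + q^8  (w +6, c 12, <D> = A^-14 - 2A^-10 + 2A^-6 - 3A^-2 + 3A^2 - 2A^6 + 2A^10 - A^14 + A^18)
D2 (bracket A^-2 - A^2 + A^6 - A^10 + A^14; 12 crossings at w = +2): V = q^-2 - q^-1 + 1 - q + q^2
why: V(q) takes 2 values over 2 diagrams, fixing the grouping


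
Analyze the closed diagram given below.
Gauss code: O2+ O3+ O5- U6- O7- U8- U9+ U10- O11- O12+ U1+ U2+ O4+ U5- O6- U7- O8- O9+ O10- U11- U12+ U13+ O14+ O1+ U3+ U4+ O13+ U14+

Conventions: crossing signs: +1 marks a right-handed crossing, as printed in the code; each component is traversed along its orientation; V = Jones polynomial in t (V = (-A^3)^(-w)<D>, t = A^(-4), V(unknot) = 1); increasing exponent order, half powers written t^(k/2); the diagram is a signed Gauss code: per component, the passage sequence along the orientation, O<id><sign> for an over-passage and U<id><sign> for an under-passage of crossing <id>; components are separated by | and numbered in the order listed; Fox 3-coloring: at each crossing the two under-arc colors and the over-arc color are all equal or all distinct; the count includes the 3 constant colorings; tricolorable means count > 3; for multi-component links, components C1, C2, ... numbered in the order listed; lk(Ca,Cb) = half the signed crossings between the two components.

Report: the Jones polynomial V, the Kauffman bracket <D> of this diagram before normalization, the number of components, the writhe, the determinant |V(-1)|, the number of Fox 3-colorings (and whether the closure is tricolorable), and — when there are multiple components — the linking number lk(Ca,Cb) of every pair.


V(t) = -t^-1 + 2 - t + 2t^2 - t^3 + t^4 - t^5
bracket: -A^-14 + A^-10 - A^-6 + 2A^-2 - A^2 + 2A^6 - A^10, w = +2
1 component, writhe +2, over 14 crossings
det 9, colorings 9 of 3^14 — tricolorable
observation: det 9 = |V(-1)|; divisible by 3, so tricolorable


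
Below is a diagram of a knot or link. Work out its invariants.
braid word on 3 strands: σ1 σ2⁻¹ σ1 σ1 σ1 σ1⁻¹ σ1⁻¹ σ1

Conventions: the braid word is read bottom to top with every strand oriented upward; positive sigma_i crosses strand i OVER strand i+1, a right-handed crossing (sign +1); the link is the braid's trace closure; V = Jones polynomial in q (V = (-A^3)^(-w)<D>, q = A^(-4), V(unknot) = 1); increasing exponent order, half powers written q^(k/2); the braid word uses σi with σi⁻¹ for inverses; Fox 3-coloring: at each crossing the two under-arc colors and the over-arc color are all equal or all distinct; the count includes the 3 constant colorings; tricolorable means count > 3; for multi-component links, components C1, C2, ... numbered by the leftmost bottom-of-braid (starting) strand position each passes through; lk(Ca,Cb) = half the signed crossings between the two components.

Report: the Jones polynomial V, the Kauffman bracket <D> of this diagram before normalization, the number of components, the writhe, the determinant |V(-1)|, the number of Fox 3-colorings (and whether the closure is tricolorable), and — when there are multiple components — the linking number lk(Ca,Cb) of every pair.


Jones polynomial: V(q) = q + q^3 - q^4
<D> = -A^-10 + A^-6 + A^2; writhe +2
components 1, writhe +2 (8 crossings)
3-colorings: 9 of 3^8, det 3 — tricolorable
note: inverse pairs cancel, leaving σ1 σ2⁻¹ σ1 σ1


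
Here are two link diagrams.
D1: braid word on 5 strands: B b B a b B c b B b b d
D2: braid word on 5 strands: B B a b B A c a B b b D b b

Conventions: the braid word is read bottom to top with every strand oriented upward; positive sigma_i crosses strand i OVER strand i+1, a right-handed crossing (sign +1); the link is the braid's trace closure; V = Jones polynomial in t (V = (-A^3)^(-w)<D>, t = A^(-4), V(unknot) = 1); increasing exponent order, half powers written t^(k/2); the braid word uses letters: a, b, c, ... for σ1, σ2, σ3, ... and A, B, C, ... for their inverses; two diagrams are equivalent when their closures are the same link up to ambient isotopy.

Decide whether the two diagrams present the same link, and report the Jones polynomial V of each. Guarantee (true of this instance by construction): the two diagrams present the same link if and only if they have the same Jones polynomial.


same link: yes
V(D1) = 1  [12 crossings, <D> = A^12, w = +4]
V(D2) = 1  (w +2, c 14, <D> = A^6)
note: from 12 to 14 crossings by R-moves: one link, two diagrams


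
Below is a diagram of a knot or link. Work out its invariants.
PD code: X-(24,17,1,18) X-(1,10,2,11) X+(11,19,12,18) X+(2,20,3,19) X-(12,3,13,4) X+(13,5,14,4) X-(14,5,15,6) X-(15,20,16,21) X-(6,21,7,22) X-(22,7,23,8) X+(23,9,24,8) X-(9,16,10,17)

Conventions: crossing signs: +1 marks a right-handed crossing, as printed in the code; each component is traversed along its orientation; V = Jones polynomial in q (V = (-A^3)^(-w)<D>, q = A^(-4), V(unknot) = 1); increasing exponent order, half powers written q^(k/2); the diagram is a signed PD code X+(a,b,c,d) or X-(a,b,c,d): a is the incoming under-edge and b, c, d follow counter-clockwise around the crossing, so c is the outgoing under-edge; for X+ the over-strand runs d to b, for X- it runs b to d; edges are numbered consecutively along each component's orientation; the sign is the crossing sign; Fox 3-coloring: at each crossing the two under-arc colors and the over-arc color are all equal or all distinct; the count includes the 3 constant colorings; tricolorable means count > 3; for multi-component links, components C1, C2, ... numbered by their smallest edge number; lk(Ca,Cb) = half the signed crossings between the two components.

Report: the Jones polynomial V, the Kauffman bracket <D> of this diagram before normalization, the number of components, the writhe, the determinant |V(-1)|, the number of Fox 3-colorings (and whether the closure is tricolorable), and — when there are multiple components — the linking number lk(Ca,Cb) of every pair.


Jones polynomial: V(q) = -q^-4 + q^-3 + q^-1
<D> = A^-8 + 1 - A^4; writhe -4
components 1, writhe -4 (12 crossings)
3-colorings: 9 of 3^12, det 3 — tricolorable
note: w = -4 shifts under R1 moves; the (-A^3)^(4) factor cancels that in V


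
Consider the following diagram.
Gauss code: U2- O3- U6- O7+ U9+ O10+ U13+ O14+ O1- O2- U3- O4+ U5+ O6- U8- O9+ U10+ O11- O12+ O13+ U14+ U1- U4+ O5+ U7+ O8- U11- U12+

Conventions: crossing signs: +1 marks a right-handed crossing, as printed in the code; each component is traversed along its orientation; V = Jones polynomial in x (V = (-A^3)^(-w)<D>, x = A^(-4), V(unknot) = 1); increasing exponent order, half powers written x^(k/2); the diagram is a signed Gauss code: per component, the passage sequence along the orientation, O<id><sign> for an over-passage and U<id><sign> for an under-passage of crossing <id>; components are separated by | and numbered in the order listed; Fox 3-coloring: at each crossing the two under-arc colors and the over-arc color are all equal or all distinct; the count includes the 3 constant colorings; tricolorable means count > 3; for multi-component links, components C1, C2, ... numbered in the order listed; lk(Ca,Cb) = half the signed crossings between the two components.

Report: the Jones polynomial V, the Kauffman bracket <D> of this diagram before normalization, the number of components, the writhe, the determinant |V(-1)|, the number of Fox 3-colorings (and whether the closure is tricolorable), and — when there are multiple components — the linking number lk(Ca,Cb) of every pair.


Jones polynomial: V(x) = x^-3 - 3x^-2 + 6x^-1 - 9 + 12x - 12x^2 + 12x^3 - 10x^4 + 6x^5 - 3x^6 + x^7
<D> = A^-22 - 3A^-18 + 6A^-14 - 10A^-10 + 12A^-6 - 12A^-2 + 12A^2 - 9A^6 + 6A^10 - 3A^14 + A^18; writhe +2
components 1, writhe +2 (14 crossings)
3-colorings: 9 of 3^14, det 75 — tricolorable
note: det 75 = |V(-1)|; divisible by 3, so tricolorable


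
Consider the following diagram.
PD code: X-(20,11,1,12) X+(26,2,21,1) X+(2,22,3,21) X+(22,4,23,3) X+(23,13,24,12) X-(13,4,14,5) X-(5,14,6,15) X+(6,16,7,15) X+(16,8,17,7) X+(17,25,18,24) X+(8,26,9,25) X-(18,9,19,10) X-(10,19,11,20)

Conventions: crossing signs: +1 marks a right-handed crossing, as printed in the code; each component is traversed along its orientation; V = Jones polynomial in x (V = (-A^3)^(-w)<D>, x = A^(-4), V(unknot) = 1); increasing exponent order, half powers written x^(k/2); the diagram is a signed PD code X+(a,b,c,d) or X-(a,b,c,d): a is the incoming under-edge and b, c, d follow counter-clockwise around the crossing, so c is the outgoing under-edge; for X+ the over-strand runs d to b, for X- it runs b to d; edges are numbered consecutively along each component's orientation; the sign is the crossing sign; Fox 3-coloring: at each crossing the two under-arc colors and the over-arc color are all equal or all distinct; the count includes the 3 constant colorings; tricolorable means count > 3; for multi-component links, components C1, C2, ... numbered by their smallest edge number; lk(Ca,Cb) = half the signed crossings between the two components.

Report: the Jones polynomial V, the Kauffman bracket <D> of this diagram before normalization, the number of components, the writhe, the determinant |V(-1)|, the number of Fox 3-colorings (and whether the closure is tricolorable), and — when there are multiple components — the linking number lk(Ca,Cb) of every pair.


Jones polynomial: V(x) = x^(-1/2) - 2x^(1/2) + 2x^(3/2) - 3x^(5/2) + 2x^(7/2) - 2x^(9/2) + x^(11/2) - x^(13/2)
<D> = A^-17 - A^-13 + 2A^-9 - 2A^-5 + 3A^-1 - 2A^3 + 2A^7 - A^11; writhe +3
components 2, writhe +3 (13 crossings)
linking number lk(C1,C2) = +3
3-colorings: 3 of 3^13, det 14 — not tricolorable
note: |V(-1)| = 14: so not tricolorable, since 3 does not divide 14


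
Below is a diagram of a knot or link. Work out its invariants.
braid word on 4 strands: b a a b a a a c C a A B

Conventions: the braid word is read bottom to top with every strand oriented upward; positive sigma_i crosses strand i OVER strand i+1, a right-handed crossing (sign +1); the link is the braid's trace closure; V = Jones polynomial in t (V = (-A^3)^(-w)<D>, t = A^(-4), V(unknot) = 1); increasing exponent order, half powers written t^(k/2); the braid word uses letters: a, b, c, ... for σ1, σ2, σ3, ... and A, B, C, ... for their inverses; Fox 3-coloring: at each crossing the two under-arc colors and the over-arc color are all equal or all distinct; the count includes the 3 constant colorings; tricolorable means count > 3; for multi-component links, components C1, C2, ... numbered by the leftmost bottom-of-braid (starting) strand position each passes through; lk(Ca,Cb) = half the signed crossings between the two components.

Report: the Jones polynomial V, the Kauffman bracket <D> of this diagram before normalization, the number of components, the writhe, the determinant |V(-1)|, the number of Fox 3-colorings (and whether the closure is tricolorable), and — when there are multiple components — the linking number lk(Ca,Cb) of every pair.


Jones polynomial: V(t) = -t^(3/2) - t^(5/2) - t^(7/2) + t^(15/2)
<D> = A^-12 - A^4 - A^8 - A^12; writhe +6
components 2, writhe +6 (12 crossings)
linking number lk(C1,C2) = 0
3-colorings: 9 of 3^12, det 0 — tricolorable
note: the 1 component pair carries total linking 0


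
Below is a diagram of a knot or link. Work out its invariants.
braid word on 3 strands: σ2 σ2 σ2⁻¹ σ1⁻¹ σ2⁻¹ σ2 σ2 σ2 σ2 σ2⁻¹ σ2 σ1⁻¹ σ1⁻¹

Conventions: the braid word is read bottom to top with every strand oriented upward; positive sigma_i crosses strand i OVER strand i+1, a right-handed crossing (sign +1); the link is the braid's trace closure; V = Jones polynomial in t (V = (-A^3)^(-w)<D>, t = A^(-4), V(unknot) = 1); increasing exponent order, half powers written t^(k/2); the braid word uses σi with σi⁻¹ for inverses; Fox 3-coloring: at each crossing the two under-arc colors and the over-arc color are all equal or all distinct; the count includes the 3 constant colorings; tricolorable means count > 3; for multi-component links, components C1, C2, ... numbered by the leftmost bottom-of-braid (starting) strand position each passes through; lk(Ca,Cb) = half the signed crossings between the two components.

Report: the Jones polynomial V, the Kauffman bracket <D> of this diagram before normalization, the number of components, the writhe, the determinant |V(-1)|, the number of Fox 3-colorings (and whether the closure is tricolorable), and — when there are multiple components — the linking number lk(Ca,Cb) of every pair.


Jones polynomial: V(t) = t^(-5/2) - 2t^(-3/2) + 2t^(-1/2) - 4t^(1/2) + 3t^(3/2) - 3t^(5/2) + 2t^(7/2) - t^(9/2)
<D> = A^-15 - 2A^-11 + 3A^-7 - 3A^-3 + 4A - 2A^5 + 2A^9 - A^13; writhe +1
components 2, writhe +1 (13 crossings)
linking number lk(C1,C2) = +1
3-colorings: 9 of 3^13, det 18 — tricolorable
note: summing lk over 1 pair gives +1


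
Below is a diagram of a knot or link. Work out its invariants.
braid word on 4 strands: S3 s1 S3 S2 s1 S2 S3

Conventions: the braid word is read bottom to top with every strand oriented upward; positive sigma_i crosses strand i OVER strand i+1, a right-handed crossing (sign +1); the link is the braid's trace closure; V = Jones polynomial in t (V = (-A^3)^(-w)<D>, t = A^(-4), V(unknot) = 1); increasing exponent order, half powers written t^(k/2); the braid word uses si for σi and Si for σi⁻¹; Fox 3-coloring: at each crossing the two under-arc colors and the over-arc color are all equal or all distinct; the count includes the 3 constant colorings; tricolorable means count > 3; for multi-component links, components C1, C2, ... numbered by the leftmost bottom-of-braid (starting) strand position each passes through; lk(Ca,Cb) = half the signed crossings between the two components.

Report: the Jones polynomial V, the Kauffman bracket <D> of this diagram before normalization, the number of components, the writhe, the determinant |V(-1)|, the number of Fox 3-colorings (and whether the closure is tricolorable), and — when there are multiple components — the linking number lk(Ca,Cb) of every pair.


Jones polynomial: V(t) = -t^-6 + 2t^-5 - 2t^-4 + 3t^-3 - 3t^-2 + 2t^-1 - 1 + t
<D> = -A^-13 + A^-9 - 2A^-5 + 3A^-1 - 3A^3 + 2A^7 - 2A^11 + A^15; writhe -3
components 1, writhe -3 (7 crossings)
3-colorings: 9 of 3^7, det 15 — tricolorable
note: det 15 = |V(-1)|; divisible by 3, so tricolorable


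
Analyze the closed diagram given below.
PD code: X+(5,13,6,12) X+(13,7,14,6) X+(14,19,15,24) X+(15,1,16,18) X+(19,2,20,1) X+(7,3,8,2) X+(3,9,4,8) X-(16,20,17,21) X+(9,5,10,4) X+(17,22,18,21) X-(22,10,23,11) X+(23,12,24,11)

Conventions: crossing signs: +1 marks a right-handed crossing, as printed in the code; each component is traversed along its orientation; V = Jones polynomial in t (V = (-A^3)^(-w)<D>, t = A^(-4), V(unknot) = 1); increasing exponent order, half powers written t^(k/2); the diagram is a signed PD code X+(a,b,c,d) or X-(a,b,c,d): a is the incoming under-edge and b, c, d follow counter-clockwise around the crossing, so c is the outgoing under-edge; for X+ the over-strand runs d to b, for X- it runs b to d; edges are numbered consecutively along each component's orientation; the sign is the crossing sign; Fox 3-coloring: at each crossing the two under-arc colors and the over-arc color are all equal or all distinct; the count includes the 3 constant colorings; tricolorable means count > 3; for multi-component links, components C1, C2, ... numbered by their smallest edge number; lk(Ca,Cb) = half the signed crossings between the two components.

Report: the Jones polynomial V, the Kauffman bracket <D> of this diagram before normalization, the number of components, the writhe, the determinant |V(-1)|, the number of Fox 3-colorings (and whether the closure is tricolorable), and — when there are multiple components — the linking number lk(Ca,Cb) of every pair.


Jones polynomial: V(t) = -t^(5/2) - 2t^(9/2) + t^(11/2) - 2t^(13/2) + 2t^(15/2) - t^(17/2) + t^(19/2)
<D> = A^-14 - A^-10 + 2A^-6 - 2A^-2 + A^2 - 2A^6 - A^14; writhe +8
components 2, writhe +8 (12 crossings)
linking number lk(C1,C2) = +1
3-colorings: 3 of 3^12, det 10 — not tricolorable
note: |V(-1)| = 10: so not tricolorable, since 3 does not divide 10


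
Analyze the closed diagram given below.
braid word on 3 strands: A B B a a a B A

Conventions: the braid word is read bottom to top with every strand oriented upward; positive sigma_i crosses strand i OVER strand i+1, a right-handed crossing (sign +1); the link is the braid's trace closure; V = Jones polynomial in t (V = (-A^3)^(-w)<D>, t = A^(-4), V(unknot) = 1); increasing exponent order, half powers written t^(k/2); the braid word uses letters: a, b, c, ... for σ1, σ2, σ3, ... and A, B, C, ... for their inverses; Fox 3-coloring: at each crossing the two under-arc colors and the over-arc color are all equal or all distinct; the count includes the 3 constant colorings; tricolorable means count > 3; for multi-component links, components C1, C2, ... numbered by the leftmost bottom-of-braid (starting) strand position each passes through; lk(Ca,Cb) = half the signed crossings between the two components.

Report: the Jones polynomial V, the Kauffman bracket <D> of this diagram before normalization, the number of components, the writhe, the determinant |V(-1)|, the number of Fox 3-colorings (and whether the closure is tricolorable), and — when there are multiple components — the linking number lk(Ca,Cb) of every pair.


V(t) = -t^-5 + t^-4 - t^-3 + 2t^-2 - t^-1 + 2 - t
bracket: -A^-10 + 2A^-6 - A^-2 + 2A^2 - A^6 + A^10 - A^14, w = -2
1 component, writhe -2, over 8 crossings
det 9, colorings 9 of 3^8 — tricolorable
observation: w = -2 shifts under R1 moves; the (-A^3)^(2) factor cancels that in V


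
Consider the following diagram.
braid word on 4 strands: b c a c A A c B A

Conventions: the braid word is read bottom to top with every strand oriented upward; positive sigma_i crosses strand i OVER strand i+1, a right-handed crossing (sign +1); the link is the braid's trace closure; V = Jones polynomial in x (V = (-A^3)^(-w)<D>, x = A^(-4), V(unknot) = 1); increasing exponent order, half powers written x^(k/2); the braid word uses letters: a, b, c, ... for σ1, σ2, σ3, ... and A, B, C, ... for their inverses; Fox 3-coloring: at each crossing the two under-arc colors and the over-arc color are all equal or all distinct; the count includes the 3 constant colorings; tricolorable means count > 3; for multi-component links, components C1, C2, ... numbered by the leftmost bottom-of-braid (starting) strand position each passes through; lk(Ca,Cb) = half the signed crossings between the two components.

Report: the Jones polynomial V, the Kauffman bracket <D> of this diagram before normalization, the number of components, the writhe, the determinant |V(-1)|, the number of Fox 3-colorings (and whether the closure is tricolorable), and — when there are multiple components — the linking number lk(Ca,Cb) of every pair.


V(x) = x + x^3 - x^4
bracket: A^-13 - A^-9 - A^-1, w = +1
1 component, writhe +1, over 9 crossings
det 3, colorings 9 of 3^9 — tricolorable
observation: the span of V is 3, forcing >= 3 crossings in any diagram


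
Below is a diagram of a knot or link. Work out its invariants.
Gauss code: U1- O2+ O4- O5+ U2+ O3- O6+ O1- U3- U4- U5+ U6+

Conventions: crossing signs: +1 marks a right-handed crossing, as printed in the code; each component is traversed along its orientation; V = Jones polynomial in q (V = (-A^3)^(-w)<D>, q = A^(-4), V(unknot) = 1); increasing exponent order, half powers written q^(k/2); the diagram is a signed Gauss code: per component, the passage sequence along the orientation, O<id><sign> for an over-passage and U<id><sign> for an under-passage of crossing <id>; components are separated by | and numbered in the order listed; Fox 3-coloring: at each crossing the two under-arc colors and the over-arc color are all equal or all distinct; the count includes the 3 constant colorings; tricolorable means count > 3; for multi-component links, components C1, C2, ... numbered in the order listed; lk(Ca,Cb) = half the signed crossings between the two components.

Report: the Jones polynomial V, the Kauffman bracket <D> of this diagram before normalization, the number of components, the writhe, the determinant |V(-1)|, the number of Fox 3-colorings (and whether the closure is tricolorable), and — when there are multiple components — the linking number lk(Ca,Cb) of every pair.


V = 1
<D> = 1 (w = 0)
1 component over 6 crossings, w = 0
3 Fox colorings among 3^6, |V(-1)| = 1: not tricolorable
why: det 1 = |V(-1)|; not divisible by 3, so not tricolorable
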